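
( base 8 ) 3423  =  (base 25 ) 2mb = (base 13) A94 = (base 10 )1811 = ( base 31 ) 1RD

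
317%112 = 93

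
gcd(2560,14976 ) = 128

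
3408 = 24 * 142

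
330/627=10/19  =  0.53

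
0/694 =0 = 0.00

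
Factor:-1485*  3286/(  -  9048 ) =813285/1508  =  2^(  -  2)*3^2*5^1*11^1*13^(-1)*29^(-1 )*31^1 * 53^1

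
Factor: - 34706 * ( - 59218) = 2^2*7^1*29^1*37^1 * 67^1*1021^1= 2055219908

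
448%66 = 52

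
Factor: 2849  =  7^1*11^1*37^1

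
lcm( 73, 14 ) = 1022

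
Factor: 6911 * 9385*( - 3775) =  - 5^3 * 151^1*1877^1*6911^1 = - 244845499625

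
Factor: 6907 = 6907^1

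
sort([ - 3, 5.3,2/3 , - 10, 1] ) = [ - 10,-3, 2/3, 1 , 5.3 ]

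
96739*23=2224997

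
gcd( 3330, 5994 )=666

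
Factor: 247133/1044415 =5^(  -  1)*19^1*89^( - 1)*2347^(-1)*13007^1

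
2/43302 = 1/21651 = 0.00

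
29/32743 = 29/32743 = 0.00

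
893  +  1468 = 2361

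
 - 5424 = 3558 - 8982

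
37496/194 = 193 + 27/97 = 193.28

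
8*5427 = 43416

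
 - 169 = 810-979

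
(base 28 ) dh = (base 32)BT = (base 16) 17D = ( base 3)112010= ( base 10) 381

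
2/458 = 1/229 = 0.00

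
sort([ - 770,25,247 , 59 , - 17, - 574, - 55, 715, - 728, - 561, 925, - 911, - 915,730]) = [ - 915, -911, - 770, - 728, - 574,  -  561, - 55, - 17, 25,59, 247 , 715,730,925]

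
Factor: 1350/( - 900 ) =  - 2^( - 1)*3^1 = - 3/2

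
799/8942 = 47/526 = 0.09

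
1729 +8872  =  10601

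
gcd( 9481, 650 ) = 1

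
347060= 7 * 49580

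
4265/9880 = 853/1976=0.43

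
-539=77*( - 7)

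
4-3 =1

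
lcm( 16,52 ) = 208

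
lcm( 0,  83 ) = 0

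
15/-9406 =-1 + 9391/9406 =- 0.00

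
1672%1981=1672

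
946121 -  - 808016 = 1754137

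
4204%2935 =1269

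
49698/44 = 2259/2 = 1129.50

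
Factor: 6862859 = 6862859^1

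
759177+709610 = 1468787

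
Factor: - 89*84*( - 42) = 2^3 * 3^2*7^2*89^1 =313992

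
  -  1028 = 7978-9006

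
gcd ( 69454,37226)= 14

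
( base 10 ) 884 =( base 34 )q0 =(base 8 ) 1564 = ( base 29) 11E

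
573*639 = 366147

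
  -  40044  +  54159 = 14115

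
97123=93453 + 3670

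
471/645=157/215 = 0.73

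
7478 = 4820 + 2658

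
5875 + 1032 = 6907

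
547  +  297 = 844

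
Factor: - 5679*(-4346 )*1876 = 2^3*3^2* 7^1*41^1*53^1*67^1 *631^1=46301432184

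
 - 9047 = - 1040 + -8007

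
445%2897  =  445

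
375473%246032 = 129441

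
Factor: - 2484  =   - 2^2*3^3*23^1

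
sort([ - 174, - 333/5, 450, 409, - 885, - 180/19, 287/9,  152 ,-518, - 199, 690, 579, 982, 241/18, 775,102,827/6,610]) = [ - 885,  -  518, - 199 ,- 174, - 333/5,-180/19,  241/18,287/9 , 102,827/6, 152, 409, 450, 579, 610,690, 775,982] 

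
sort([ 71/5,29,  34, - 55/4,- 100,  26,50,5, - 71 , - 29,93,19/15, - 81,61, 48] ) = [ - 100, - 81, -71, - 29, - 55/4 , 19/15,5,71/5, 26, 29,34,48,50,61, 93] 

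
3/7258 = 3/7258= 0.00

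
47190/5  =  9438 =9438.00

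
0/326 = 0 =0.00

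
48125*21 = 1010625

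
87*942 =81954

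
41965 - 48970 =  - 7005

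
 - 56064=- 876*64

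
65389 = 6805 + 58584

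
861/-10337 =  - 1+9476/10337 = - 0.08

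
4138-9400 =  - 5262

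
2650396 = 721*3676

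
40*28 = 1120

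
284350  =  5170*55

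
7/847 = 1/121 = 0.01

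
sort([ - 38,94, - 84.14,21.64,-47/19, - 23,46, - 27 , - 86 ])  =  [ - 86, - 84.14, - 38, -27,-23,-47/19, 21.64, 46, 94 ]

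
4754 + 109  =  4863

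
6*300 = 1800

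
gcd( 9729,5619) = 3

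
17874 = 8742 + 9132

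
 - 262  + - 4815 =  - 5077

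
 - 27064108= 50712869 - 77776977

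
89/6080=89/6080=0.01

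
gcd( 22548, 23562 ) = 6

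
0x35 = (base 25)23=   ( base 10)53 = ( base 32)1l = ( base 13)41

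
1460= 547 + 913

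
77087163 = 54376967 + 22710196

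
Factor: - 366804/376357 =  - 2^2 * 3^2*23^1*373^( -1 )*443^1*1009^( - 1)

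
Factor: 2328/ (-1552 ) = -2^(-1)*3^1  =  - 3/2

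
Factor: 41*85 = 5^1*17^1*41^1 = 3485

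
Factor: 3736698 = 2^1 * 3^1*7^1 * 88969^1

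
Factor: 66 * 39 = 2574 = 2^1*3^2 * 11^1*13^1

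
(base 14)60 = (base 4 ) 1110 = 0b1010100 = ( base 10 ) 84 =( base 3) 10010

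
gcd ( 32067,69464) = 1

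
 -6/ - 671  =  6/671 = 0.01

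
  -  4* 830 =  - 3320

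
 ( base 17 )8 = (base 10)8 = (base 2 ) 1000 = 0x8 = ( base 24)8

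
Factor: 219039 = 3^1*73013^1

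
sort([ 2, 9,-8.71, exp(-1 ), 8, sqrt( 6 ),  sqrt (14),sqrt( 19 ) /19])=[  -  8.71, sqrt(19 )/19, exp(-1 ), 2, sqrt ( 6), sqrt( 14), 8,9] 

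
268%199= 69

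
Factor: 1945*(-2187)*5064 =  - 2^3*3^8*5^1*211^1*389^1 = - 21540812760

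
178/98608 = 89/49304 = 0.00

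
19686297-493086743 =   -  473400446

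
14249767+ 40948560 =55198327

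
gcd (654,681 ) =3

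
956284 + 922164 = 1878448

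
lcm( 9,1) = 9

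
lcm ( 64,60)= 960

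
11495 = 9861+1634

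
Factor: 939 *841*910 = 718626090 = 2^1 * 3^1*5^1*7^1*13^1*29^2*313^1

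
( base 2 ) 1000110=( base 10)70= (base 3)2121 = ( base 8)106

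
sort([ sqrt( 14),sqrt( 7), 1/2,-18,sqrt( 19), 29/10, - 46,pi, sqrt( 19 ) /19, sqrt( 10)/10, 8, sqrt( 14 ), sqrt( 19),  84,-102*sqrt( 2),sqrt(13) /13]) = [-102 *sqrt ( 2), - 46, - 18 , sqrt(19)/19,sqrt ( 13 ) /13, sqrt( 10)/10,  1/2,  sqrt( 7), 29/10, pi, sqrt( 14), sqrt(  14 ), sqrt( 19 ),sqrt( 19),  8 , 84]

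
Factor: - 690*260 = -2^3*3^1 * 5^2*13^1*23^1 = - 179400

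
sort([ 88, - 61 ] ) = [ - 61,  88]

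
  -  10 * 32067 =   -  320670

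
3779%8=3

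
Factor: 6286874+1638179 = 7925053 = 7925053^1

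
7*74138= 518966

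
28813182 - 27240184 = 1572998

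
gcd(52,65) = 13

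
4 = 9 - 5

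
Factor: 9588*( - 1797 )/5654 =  - 8614818/2827 = -2^1*3^2*11^( - 1 )*  17^1*47^1*257^(  -  1 )*599^1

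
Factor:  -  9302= - 2^1 * 4651^1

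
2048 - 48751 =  - 46703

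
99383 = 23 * 4321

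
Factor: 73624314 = 2^1 * 3^1*17^1 * 53^1*13619^1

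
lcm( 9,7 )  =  63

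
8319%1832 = 991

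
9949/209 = 47 + 126/209=47.60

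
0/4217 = 0 = 0.00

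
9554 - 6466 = 3088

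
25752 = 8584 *3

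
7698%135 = 3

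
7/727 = 7/727 = 0.01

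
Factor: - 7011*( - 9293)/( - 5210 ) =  - 65153223/5210 = - 2^( - 1 )*3^2*5^ ( - 1)*19^1 * 41^1*521^( - 1)*9293^1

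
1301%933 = 368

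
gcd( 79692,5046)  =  174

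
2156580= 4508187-2351607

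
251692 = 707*356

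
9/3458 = 9/3458 =0.00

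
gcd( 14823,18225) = 243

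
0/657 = 0= 0.00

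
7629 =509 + 7120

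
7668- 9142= - 1474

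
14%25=14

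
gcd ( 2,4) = 2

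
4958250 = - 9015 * ( - 550)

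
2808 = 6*468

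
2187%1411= 776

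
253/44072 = 253/44072 = 0.01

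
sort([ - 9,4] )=[ - 9,4] 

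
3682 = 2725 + 957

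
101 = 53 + 48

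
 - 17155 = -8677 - 8478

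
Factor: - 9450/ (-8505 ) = 2^1 * 3^( - 2) * 5^1 = 10/9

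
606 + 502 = 1108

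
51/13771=51/13771 = 0.00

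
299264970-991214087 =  - 691949117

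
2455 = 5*491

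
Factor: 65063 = 65063^1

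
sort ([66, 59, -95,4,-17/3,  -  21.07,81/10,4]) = [ - 95,-21.07,  -  17/3,4, 4,81/10,59,66 ]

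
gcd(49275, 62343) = 27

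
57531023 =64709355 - 7178332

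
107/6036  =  107/6036 = 0.02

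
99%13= 8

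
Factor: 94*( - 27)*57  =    -  144666 = - 2^1 * 3^4 * 19^1*47^1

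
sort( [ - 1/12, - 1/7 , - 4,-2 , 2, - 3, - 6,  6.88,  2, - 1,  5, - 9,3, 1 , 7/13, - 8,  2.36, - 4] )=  [ - 9, - 8, - 6, - 4 , - 4, - 3, - 2, - 1  , - 1/7, - 1/12, 7/13,1,2,2,2.36, 3,5,  6.88]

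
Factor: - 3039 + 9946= 6907^1 = 6907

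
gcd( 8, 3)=1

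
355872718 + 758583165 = 1114455883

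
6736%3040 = 656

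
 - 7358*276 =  - 2030808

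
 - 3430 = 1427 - 4857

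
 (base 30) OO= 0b1011101000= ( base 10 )744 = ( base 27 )10F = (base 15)349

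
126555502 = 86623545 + 39931957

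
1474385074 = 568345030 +906040044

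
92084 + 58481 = 150565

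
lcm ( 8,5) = 40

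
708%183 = 159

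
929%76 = 17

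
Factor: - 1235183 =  - 1235183^1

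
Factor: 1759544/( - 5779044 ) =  - 2^1*3^( - 2)*229^(  -  1) * 701^ (-1)*219943^1 = - 439886/1444761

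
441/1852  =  441/1852=0.24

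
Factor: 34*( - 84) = - 2856=- 2^3 * 3^1 * 7^1*17^1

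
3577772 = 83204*43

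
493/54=493/54 = 9.13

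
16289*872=14204008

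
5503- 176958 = - 171455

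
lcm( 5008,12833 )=205328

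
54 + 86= 140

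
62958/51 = 1234 + 8/17  =  1234.47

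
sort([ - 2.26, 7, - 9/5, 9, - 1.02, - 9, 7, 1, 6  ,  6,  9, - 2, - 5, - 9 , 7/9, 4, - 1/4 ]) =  [ - 9, - 9, - 5, - 2.26, - 2,  -  9/5,-1.02, - 1/4, 7/9, 1, 4,6, 6,  7, 7,9,9]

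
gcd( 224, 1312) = 32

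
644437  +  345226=989663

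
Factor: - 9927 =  - 3^2 * 1103^1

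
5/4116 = 5/4116  =  0.00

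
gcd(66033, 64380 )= 87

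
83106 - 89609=-6503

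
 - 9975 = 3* ( - 3325)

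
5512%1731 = 319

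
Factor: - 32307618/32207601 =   -  2^1*7^1*277^1*2777^1*10735867^(- 1 ) = -  10769206/10735867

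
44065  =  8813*5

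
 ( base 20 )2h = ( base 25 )27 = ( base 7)111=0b111001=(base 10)57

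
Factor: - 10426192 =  - 2^4 * 7^1*127^1*733^1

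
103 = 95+8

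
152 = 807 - 655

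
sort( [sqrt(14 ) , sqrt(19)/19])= [ sqrt(19 )/19,sqrt( 14 )]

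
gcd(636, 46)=2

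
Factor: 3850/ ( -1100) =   -  2^( - 1 )*7^1 = -7/2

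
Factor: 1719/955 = 3^2*5^( - 1) = 9/5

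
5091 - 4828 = 263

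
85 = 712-627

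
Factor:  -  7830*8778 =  -68731740 = - 2^2*3^4*5^1 * 7^1*11^1* 19^1*29^1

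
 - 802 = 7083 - 7885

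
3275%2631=644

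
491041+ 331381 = 822422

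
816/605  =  816/605 =1.35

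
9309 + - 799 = 8510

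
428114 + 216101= 644215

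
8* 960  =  7680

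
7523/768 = 7523/768= 9.80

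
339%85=84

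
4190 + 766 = 4956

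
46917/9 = 5213 = 5213.00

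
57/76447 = 57/76447 =0.00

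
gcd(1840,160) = 80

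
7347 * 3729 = 27396963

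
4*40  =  160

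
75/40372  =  75/40372 = 0.00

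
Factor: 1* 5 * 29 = 145 = 5^1*29^1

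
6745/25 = 269 +4/5 =269.80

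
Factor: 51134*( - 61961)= - 2^1*37^1*691^1 * 61961^1 = - 3168313774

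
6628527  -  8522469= - 1893942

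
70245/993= 23415/331 =70.74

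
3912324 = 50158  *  78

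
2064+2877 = 4941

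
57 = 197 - 140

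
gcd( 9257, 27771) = 9257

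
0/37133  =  0 = 0.00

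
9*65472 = 589248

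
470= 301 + 169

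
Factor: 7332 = 2^2*3^1*13^1*47^1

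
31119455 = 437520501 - 406401046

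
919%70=9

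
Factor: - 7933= - 7933^1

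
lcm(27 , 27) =27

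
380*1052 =399760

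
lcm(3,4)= 12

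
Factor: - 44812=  - 2^2*17^1*659^1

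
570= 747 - 177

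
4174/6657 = 4174/6657=0.63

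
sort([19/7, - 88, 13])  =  [ - 88, 19/7,  13 ] 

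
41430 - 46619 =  - 5189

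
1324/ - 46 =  - 29+5/23 = - 28.78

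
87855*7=614985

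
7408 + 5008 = 12416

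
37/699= 37/699  =  0.05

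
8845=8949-104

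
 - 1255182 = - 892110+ - 363072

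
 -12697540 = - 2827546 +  - 9869994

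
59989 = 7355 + 52634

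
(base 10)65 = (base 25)2f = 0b1000001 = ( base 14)49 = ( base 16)41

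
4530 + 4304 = 8834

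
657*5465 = 3590505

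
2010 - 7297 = -5287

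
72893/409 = 72893/409 = 178.22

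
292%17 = 3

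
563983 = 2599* 217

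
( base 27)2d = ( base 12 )57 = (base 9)74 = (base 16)43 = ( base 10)67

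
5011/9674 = 5011/9674 = 0.52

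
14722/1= 14722 = 14722.00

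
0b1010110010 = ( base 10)690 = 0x2b2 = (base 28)oi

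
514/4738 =257/2369 = 0.11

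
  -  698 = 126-824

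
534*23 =12282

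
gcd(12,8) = 4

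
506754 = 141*3594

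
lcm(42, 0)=0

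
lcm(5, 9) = 45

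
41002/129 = 41002/129=317.84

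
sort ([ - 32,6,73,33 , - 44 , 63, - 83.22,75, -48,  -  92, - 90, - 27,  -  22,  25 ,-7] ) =[-92, -90,  -  83.22, - 48,-44, - 32, -27,-22, - 7,6, 25,33 , 63,73, 75]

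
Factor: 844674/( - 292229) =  - 2^1*3^1*7^( - 1)*109^( - 1)*383^ (  -  1)*140779^1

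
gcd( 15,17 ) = 1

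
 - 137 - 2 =  -  139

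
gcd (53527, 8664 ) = 1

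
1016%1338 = 1016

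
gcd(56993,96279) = 1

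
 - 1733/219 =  - 1733/219 = - 7.91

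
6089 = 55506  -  49417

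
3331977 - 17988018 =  - 14656041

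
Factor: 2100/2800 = 2^( - 2 ) *3^1 = 3/4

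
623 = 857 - 234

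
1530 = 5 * 306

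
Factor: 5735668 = 2^2 *641^1*2237^1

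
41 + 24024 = 24065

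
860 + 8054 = 8914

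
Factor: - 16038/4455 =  - 2^1 * 3^2*5^( - 1 ) = -18/5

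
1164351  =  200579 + 963772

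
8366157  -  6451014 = 1915143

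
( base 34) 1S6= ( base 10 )2114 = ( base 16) 842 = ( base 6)13442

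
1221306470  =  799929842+421376628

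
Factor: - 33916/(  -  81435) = 556/1335=2^2*3^( - 1)*5^( - 1 )*89^( -1)*139^1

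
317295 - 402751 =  - 85456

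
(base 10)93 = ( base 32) 2T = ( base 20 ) 4D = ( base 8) 135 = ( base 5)333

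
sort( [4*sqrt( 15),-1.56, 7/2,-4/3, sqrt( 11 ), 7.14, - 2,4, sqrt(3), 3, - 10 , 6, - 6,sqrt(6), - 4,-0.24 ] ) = [  -  10, - 6,- 4, - 2, - 1.56, - 4/3, - 0.24, sqrt (3), sqrt(6),  3,sqrt( 11 ), 7/2 , 4, 6, 7.14,4*sqrt( 15 )] 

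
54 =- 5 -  - 59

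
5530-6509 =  - 979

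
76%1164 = 76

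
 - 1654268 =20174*( - 82)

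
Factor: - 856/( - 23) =2^3*23^(-1)*107^1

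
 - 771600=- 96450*8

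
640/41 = 15 + 25/41=15.61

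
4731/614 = 4731/614 = 7.71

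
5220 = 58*90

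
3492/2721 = 1164/907 = 1.28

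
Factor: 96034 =2^1*48017^1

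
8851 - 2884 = 5967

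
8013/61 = 8013/61 = 131.36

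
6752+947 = 7699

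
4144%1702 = 740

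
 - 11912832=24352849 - 36265681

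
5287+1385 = 6672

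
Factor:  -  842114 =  - 2^1*7^2*13^1*661^1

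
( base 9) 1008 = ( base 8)1341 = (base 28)Q9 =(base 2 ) 1011100001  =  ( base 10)737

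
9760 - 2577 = 7183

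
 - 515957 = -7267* 71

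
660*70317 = 46409220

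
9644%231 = 173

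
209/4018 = 209/4018 = 0.05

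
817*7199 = 5881583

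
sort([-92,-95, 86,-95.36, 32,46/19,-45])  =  [-95.36, - 95 ,  -  92 , - 45, 46/19, 32,86]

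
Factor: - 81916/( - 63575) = 2^2*  5^( - 2)*2543^( - 1)*20479^1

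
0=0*771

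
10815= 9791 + 1024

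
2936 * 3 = 8808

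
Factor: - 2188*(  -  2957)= 2^2*547^1*2957^1 = 6469916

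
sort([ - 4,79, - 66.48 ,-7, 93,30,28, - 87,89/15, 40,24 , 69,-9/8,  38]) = [  -  87 , - 66.48,-7,-4,  -  9/8,89/15, 24,28, 30, 38, 40, 69 , 79,93 ] 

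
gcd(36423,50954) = 1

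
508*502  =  255016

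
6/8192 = 3/4096  =  0.00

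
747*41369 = 30902643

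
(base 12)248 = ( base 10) 344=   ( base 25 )DJ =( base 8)530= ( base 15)17E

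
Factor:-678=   -  2^1*3^1 * 113^1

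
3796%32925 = 3796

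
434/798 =31/57 = 0.54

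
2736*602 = 1647072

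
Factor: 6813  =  3^2*757^1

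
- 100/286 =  - 1 + 93/143 = -0.35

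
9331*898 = 8379238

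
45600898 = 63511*718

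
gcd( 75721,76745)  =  1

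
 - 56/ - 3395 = 8/485 =0.02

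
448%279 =169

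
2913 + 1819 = 4732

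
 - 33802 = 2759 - 36561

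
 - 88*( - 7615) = 670120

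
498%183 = 132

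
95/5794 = 95/5794 = 0.02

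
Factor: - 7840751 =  - 479^1*16369^1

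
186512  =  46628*4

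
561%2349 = 561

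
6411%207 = 201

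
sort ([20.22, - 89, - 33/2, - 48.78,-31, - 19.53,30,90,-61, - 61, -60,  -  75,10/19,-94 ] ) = [  -  94, - 89, - 75 ,- 61, - 61,  -  60, - 48.78, - 31,-19.53, -33/2, 10/19,20.22, 30,90]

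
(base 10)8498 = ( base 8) 20462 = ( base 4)2010302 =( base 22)hc6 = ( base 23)g1b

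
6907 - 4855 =2052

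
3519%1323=873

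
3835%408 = 163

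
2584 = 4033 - 1449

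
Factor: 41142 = 2^1 * 3^1 *6857^1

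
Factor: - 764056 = - 2^3 * 95507^1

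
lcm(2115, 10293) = 154395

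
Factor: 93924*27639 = 2^2*3^4*37^1*83^1*2609^1 = 2595965436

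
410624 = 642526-231902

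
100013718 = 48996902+51016816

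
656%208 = 32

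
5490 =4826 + 664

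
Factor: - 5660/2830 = -2^1= -  2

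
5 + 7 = 12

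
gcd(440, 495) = 55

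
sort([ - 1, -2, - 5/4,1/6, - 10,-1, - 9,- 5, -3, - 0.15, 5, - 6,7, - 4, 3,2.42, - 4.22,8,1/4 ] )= [ - 10,-9, - 6,-5,  -  4.22, - 4, - 3 ,- 2, - 5/4,-1, -1,-0.15, 1/6,1/4,2.42, 3,5 , 7,8] 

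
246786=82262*3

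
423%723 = 423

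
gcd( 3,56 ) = 1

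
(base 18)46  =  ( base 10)78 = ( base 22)3C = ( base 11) 71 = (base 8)116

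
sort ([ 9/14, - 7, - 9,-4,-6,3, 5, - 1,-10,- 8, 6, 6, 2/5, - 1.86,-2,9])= [ - 10,- 9, - 8, - 7, - 6,-4,- 2,  -  1.86,-1,  2/5,9/14, 3, 5, 6, 6,9]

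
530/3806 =265/1903=   0.14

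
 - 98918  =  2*( - 49459)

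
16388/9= 1820 + 8/9 = 1820.89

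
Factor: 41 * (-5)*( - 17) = 5^1*17^1*41^1 = 3485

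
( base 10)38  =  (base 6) 102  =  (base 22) 1g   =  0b100110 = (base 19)20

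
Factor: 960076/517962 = 2^1*3^( - 1)*13^1*37^1 *173^ ( - 1) = 962/519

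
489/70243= 489/70243 = 0.01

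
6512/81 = 80 +32/81 = 80.40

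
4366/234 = 18 + 77/117 =18.66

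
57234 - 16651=40583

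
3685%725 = 60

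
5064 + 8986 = 14050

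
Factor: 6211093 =7^2*126757^1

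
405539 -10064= 395475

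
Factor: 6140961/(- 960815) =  - 3^3  *5^(  -  1)*17^2*59^ ( - 1 )*787^1*3257^( - 1 ) 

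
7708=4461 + 3247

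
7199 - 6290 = 909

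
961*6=5766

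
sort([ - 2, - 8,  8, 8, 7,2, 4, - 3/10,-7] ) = [ - 8,-7, - 2, - 3/10, 2, 4, 7,8, 8]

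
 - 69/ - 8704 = 69/8704 = 0.01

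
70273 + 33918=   104191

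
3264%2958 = 306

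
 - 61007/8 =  - 7626 + 1/8 = - 7625.88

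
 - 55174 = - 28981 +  - 26193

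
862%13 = 4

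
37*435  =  16095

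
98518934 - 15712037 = 82806897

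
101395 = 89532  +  11863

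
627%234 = 159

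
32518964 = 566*57454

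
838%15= 13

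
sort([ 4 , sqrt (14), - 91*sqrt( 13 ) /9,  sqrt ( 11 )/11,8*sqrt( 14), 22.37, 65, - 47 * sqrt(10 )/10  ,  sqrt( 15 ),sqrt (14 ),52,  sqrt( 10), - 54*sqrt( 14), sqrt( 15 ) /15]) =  [  -  54*sqrt( 14 ), - 91* sqrt(13 )/9, - 47*sqrt( 10)/10,sqrt( 15)/15, sqrt ( 11 )/11,  sqrt( 10 ), sqrt( 14 ), sqrt(14), sqrt(15), 4, 22.37,8 * sqrt ( 14 ), 52, 65]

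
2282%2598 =2282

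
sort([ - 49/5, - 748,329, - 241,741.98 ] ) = [ - 748, - 241, -49/5,  329,741.98 ]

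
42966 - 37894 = 5072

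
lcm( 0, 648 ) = 0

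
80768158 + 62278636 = 143046794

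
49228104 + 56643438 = 105871542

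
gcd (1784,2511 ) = 1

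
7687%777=694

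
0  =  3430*0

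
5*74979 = 374895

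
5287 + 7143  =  12430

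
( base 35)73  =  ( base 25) 9n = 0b11111000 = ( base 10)248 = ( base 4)3320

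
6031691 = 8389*719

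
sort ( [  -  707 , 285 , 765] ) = [-707,285, 765 ]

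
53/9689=53/9689 = 0.01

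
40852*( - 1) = -40852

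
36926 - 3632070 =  - 3595144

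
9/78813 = 1/8757 = 0.00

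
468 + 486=954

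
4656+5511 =10167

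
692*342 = 236664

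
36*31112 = 1120032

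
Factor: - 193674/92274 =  - 191/91 = -7^(  -  1)* 13^( - 1)*191^1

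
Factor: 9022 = 2^1*13^1*347^1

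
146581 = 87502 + 59079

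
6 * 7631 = 45786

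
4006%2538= 1468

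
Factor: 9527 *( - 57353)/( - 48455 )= 5^( - 1) * 7^1 * 11^( - 1 )*83^1*691^1*881^( - 1)*1361^1 = 546402031/48455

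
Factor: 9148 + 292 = 9440 =2^5 * 5^1*59^1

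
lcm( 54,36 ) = 108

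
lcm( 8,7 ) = 56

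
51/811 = 51/811 = 0.06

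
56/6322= 28/3161 = 0.01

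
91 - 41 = 50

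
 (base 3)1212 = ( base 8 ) 62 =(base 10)50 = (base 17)2G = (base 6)122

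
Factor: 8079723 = 3^3*47^1*6367^1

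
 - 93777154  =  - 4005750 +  - 89771404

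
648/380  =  162/95 = 1.71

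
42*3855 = 161910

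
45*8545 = 384525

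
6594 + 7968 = 14562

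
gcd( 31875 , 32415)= 15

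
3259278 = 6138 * 531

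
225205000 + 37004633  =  262209633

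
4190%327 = 266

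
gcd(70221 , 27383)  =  1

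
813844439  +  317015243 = 1130859682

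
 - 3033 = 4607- 7640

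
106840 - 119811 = - 12971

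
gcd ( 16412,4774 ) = 22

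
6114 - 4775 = 1339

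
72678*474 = 34449372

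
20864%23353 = 20864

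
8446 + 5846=14292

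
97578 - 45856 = 51722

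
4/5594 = 2/2797 = 0.00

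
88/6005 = 88/6005 = 0.01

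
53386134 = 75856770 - 22470636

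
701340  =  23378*30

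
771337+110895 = 882232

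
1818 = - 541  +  2359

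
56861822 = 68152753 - 11290931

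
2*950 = 1900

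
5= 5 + 0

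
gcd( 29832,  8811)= 33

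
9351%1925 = 1651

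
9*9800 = 88200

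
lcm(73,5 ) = 365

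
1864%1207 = 657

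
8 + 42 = 50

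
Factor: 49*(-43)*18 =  - 37926=-  2^1 * 3^2 * 7^2 * 43^1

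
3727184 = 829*4496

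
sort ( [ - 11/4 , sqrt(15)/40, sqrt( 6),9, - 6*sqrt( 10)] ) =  [- 6*sqrt( 10 ), - 11/4 , sqrt(15) /40, sqrt(6), 9 ] 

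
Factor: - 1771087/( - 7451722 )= 2^( - 1)*197^( - 1)*18913^( - 1 )*1771087^1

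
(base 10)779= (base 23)1AK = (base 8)1413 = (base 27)11n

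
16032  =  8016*2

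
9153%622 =445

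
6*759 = 4554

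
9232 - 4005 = 5227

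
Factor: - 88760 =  - 2^3*5^1*7^1 * 317^1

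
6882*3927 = 27025614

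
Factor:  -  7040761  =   - 7^3*13^1*1579^1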